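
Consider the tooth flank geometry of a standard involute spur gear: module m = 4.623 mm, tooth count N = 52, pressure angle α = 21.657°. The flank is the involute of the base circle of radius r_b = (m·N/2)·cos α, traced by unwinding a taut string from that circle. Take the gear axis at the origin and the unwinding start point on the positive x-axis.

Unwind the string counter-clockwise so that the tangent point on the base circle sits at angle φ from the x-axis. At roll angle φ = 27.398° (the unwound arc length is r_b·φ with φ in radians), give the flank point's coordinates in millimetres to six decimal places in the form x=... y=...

x=123.764529 y=3.979318

pitch radius r_p = m·N/2 = 4.623·52/2 = 120.198000
base radius r_b = r_p·cos α = 120.198000·cos 21.657° = 111.713199
roll angle φ = 27.398° = 0.47818531 rad
x = r_b·(cos φ + φ·sin φ) = 111.713199·(0.88783145 + 0.47818531·0.46016879) = 123.764529
y = r_b·(sin φ − φ·cos φ) = 111.713199·(0.46016879 − 0.47818531·0.88783145) = 3.979318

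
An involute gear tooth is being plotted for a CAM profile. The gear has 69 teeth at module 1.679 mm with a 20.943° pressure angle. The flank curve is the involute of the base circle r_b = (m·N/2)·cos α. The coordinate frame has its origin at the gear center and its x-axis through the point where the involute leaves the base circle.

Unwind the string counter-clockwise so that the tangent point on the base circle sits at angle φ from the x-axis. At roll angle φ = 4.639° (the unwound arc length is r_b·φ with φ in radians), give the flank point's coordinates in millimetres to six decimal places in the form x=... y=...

x=54.275768 y=0.009565

pitch radius r_p = m·N/2 = 1.679·69/2 = 57.925500
base radius r_b = r_p·cos α = 57.925500·cos 20.943° = 54.098738
roll angle φ = 4.639° = 0.08096582 rad
x = r_b·(cos φ + φ·sin φ) = 54.098738·(0.99672406 + 0.08096582·0.08087739) = 54.275768
y = r_b·(sin φ − φ·cos φ) = 54.098738·(0.08087739 − 0.08096582·0.99672406) = 0.009565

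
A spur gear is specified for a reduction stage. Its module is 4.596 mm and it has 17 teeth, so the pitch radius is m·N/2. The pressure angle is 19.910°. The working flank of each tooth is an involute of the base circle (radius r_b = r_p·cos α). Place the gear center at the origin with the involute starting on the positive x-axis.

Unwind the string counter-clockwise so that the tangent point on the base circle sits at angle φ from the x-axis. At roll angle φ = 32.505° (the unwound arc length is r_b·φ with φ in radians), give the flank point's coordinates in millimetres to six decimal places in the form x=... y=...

pitch radius r_p = m·N/2 = 4.596·17/2 = 39.066000
base radius r_b = r_p·cos α = 39.066000·cos 19.910° = 36.730975
roll angle φ = 32.505° = 0.56731927 rad
x = r_b·(cos φ + φ·sin φ) = 36.730975·(0.84334455 + 0.56731927·0.53737321) = 42.174752
y = r_b·(sin φ − φ·cos φ) = 36.730975·(0.53737321 − 0.56731927·0.84334455) = 2.164468

x=42.174752 y=2.164468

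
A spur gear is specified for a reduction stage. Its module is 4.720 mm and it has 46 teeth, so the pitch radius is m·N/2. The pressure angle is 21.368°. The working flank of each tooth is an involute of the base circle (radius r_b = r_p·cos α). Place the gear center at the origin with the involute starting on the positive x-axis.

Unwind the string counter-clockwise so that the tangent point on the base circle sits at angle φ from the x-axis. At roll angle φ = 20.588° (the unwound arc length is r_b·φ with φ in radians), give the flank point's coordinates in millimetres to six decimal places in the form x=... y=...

x=107.415055 y=1.543391

pitch radius r_p = m·N/2 = 4.720·46/2 = 108.560000
base radius r_b = r_p·cos α = 108.560000·cos 21.368° = 101.097527
roll angle φ = 20.588° = 0.35932839 rad
x = r_b·(cos φ + φ·sin φ) = 101.097527·(0.93613320 + 0.35932839·0.35164559) = 107.415055
y = r_b·(sin φ − φ·cos φ) = 101.097527·(0.35164559 − 0.35932839·0.93613320) = 1.543391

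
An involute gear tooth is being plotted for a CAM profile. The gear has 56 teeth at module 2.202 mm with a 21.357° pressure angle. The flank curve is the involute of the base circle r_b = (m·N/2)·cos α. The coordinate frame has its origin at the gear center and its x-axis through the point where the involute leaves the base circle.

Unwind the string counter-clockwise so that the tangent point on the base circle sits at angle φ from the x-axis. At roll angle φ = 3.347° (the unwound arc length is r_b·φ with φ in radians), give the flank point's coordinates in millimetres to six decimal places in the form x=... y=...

x=57.519936 y=0.003814

pitch radius r_p = m·N/2 = 2.202·56/2 = 61.656000
base radius r_b = r_p·cos α = 61.656000·cos 21.357° = 57.422045
roll angle φ = 3.347° = 0.05841617 rad
x = r_b·(cos φ + φ·sin φ) = 57.422045·(0.99829426 + 0.05841617·0.05838295) = 57.519936
y = r_b·(sin φ − φ·cos φ) = 57.422045·(0.05838295 − 0.05841617·0.99829426) = 0.003814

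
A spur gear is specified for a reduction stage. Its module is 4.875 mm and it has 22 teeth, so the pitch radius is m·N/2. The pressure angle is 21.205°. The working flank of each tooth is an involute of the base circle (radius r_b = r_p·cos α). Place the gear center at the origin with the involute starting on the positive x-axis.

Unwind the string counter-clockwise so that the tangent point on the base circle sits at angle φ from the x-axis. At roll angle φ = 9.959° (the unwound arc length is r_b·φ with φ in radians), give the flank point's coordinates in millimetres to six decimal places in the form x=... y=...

pitch radius r_p = m·N/2 = 4.875·22/2 = 53.625000
base radius r_b = r_p·cos α = 53.625000·cos 21.205° = 49.994171
roll angle φ = 9.959° = 0.17381734 rad
x = r_b·(cos φ + φ·sin φ) = 49.994171·(0.98493176 + 0.17381734·0.17294342) = 50.743700
y = r_b·(sin φ − φ·cos φ) = 49.994171·(0.17294342 − 0.17381734·0.98493176) = 0.087250

x=50.743700 y=0.087250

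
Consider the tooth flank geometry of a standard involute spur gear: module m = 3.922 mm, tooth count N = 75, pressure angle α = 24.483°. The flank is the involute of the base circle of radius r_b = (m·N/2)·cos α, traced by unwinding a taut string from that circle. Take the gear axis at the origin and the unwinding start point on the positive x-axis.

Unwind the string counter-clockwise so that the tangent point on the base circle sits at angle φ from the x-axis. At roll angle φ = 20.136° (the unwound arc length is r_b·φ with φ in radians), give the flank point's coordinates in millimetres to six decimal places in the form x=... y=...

x=141.863088 y=1.912835

pitch radius r_p = m·N/2 = 3.922·75/2 = 147.075000
base radius r_b = r_p·cos α = 147.075000·cos 24.483° = 133.850644
roll angle φ = 20.136° = 0.35143950 rad
x = r_b·(cos φ + φ·sin φ) = 133.850644·(0.93887814 + 0.35143950·0.34424968) = 141.863088
y = r_b·(sin φ − φ·cos φ) = 133.850644·(0.34424968 − 0.35143950·0.93887814) = 1.912835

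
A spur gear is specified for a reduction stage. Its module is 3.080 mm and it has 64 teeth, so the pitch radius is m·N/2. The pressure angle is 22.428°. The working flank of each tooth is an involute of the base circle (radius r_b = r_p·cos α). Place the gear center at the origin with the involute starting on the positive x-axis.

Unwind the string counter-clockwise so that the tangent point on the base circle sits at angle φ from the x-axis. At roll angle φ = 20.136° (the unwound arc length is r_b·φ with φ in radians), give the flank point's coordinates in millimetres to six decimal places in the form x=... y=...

pitch radius r_p = m·N/2 = 3.080·64/2 = 98.560000
base radius r_b = r_p·cos α = 98.560000·cos 22.428° = 91.104892
roll angle φ = 20.136° = 0.35143950 rad
x = r_b·(cos φ + φ·sin φ) = 91.104892·(0.93887814 + 0.35143950·0.34424968) = 96.558528
y = r_b·(sin φ − φ·cos φ) = 91.104892·(0.34424968 − 0.35143950·0.93887814) = 1.301963

x=96.558528 y=1.301963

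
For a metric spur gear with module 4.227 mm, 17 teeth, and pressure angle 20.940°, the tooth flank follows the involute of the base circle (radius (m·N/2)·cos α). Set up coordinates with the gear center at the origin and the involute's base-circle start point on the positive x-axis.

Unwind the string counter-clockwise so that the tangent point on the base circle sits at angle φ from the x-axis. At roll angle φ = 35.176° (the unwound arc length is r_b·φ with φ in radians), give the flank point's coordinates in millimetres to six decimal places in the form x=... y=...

pitch radius r_p = m·N/2 = 4.227·17/2 = 35.929500
base radius r_b = r_p·cos α = 35.929500·cos 20.940° = 33.556543
roll angle φ = 35.176° = 0.61393702 rad
x = r_b·(cos φ + φ·sin φ) = 33.556543·(0.81738628 + 0.61393702·0.57608998) = 39.297036
y = r_b·(sin φ − φ·cos φ) = 33.556543·(0.57608998 − 0.61393702·0.81738628) = 2.492120

x=39.297036 y=2.492120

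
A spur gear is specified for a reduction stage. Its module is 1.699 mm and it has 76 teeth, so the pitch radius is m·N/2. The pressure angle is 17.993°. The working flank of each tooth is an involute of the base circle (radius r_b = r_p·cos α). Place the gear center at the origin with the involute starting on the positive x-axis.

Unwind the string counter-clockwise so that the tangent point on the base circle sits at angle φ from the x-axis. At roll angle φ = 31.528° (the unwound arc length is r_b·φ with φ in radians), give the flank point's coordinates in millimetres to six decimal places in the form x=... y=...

pitch radius r_p = m·N/2 = 1.699·76/2 = 64.562000
base radius r_b = r_p·cos α = 64.562000·cos 17.993° = 61.404548
roll angle φ = 31.528° = 0.55026741 rad
x = r_b·(cos φ + φ·sin φ) = 61.404548·(0.85238472 + 0.55026741·0.52291518) = 70.009038
y = r_b·(sin φ − φ·cos φ) = 61.404548·(0.52291518 − 0.55026741·0.85238472) = 3.308210

x=70.009038 y=3.308210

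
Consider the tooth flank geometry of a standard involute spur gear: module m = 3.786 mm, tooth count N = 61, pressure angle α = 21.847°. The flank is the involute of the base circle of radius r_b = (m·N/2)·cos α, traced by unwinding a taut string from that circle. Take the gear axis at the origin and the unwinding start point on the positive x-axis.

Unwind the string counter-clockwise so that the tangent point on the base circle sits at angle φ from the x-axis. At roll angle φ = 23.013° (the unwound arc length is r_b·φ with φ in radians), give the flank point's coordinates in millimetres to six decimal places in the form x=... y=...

x=115.479648 y=2.277829

pitch radius r_p = m·N/2 = 3.786·61/2 = 115.473000
base radius r_b = r_p·cos α = 115.473000·cos 21.847° = 107.179831
roll angle φ = 23.013° = 0.40165262 rad
x = r_b·(cos φ + φ·sin φ) = 107.179831·(0.92041618 + 0.40165262·0.39093997) = 115.479648
y = r_b·(sin φ − φ·cos φ) = 107.179831·(0.39093997 − 0.40165262·0.92041618) = 2.277829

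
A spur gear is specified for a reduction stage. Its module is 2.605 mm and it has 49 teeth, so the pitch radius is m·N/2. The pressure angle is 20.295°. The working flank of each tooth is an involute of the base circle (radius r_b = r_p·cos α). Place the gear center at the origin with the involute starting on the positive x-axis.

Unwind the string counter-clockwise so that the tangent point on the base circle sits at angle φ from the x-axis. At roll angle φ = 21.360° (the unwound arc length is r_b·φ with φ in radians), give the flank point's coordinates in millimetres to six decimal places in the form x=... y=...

x=63.876672 y=1.019544

pitch radius r_p = m·N/2 = 2.605·49/2 = 63.822500
base radius r_b = r_p·cos α = 63.822500·cos 20.295° = 59.860349
roll angle φ = 21.360° = 0.37280233 rad
x = r_b·(cos φ + φ·sin φ) = 59.860349·(0.93131032 + 0.37280233·0.36422670) = 63.876672
y = r_b·(sin φ − φ·cos φ) = 59.860349·(0.36422670 − 0.37280233·0.93131032) = 1.019544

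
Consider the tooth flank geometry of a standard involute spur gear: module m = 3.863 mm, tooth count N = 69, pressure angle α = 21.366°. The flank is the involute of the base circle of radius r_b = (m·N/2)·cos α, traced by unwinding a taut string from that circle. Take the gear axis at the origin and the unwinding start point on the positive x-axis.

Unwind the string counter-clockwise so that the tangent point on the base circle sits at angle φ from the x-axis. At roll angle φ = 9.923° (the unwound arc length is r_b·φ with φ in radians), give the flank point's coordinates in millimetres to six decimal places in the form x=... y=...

pitch radius r_p = m·N/2 = 3.863·69/2 = 133.273500
base radius r_b = r_p·cos α = 133.273500·cos 21.366° = 124.113902
roll angle φ = 9.923° = 0.17318902 rad
x = r_b·(cos φ + φ·sin φ) = 124.113902·(0.98504023 + 0.17318902·0.17232453) = 125.961331
y = r_b·(sin φ − φ·cos φ) = 124.113902·(0.17232453 − 0.17318902·0.98504023) = 0.214268

x=125.961331 y=0.214268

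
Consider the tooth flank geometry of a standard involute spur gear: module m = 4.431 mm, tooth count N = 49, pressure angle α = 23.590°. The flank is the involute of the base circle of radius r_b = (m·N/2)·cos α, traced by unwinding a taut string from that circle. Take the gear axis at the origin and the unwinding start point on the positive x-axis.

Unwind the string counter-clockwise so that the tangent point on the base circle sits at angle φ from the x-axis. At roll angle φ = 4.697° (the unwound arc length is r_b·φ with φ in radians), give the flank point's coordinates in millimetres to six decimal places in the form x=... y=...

pitch radius r_p = m·N/2 = 4.431·49/2 = 108.559500
base radius r_b = r_p·cos α = 108.559500·cos 23.590° = 99.487464
roll angle φ = 4.697° = 0.08197811 rad
x = r_b·(cos φ + φ·sin φ) = 99.487464·(0.99664168 + 0.08197811·0.08188632) = 99.821201
y = r_b·(sin φ − φ·cos φ) = 99.487464·(0.08188632 − 0.08197811·0.99664168) = 0.018258

x=99.821201 y=0.018258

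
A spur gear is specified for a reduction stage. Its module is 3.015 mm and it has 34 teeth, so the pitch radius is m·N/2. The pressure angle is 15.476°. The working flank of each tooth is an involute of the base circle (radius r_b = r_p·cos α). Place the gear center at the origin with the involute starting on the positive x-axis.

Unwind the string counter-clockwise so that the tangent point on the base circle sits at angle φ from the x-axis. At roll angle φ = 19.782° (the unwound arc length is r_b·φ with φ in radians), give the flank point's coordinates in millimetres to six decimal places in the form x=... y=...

x=52.253617 y=0.669627

pitch radius r_p = m·N/2 = 3.015·34/2 = 51.255000
base radius r_b = r_p·cos α = 51.255000·cos 15.476° = 49.396612
roll angle φ = 19.782° = 0.34526103 rad
x = r_b·(cos φ + φ·sin φ) = 49.396612·(0.94098714 + 0.34526103·0.33844232) = 52.253617
y = r_b·(sin φ − φ·cos φ) = 49.396612·(0.33844232 − 0.34526103·0.94098714) = 0.669627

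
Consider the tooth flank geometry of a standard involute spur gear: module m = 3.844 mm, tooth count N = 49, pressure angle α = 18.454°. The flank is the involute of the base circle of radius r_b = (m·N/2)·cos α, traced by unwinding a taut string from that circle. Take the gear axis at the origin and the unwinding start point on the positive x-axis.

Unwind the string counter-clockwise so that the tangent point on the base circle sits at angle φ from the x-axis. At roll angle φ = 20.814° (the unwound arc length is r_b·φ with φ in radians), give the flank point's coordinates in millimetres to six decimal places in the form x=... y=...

x=95.036789 y=1.408828

pitch radius r_p = m·N/2 = 3.844·49/2 = 94.178000
base radius r_b = r_p·cos α = 94.178000·cos 18.454° = 89.335188
roll angle φ = 20.814° = 0.36327283 rad
x = r_b·(cos φ + φ·sin φ) = 89.335188·(0.93473888 + 0.36327283·0.35533537) = 95.036789
y = r_b·(sin φ − φ·cos φ) = 89.335188·(0.35533537 − 0.36327283·0.93473888) = 1.408828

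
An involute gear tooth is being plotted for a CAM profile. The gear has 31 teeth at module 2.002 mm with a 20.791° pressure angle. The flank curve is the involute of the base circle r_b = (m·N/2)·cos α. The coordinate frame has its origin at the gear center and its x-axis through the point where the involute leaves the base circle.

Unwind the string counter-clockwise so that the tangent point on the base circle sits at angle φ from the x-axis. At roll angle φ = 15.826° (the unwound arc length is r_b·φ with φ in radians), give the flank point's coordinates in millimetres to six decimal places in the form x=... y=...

x=30.095960 y=0.202237

pitch radius r_p = m·N/2 = 2.002·31/2 = 31.031000
base radius r_b = r_p·cos α = 31.031000·cos 20.791° = 29.010306
roll angle φ = 15.826° = 0.27621581 rad
x = r_b·(cos φ + φ·sin φ) = 29.010306·(0.96209434 + 0.27621581·0.27271686) = 30.095960
y = r_b·(sin φ − φ·cos φ) = 29.010306·(0.27271686 − 0.27621581·0.96209434) = 0.202237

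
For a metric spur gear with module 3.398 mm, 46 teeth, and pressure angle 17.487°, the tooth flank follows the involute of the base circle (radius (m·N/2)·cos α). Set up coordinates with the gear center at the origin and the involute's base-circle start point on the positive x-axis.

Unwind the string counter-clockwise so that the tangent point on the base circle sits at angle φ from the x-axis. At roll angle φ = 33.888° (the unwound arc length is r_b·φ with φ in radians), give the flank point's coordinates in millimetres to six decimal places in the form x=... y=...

x=86.462052 y=4.963421

pitch radius r_p = m·N/2 = 3.398·46/2 = 78.154000
base radius r_b = r_p·cos α = 78.154000·cos 17.487° = 74.542125
roll angle φ = 33.888° = 0.59145718 rad
x = r_b·(cos φ + φ·sin φ) = 74.542125·(0.83012908 + 0.59145718·0.55757126) = 86.462052
y = r_b·(sin φ − φ·cos φ) = 74.542125·(0.55757126 − 0.59145718·0.83012908) = 4.963421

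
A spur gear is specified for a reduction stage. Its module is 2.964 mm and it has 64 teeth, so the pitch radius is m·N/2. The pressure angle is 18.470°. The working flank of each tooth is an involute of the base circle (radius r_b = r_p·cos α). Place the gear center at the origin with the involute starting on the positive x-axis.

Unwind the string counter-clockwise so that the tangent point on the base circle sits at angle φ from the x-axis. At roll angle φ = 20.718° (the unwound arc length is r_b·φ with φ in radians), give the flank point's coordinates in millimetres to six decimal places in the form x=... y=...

pitch radius r_p = m·N/2 = 2.964·64/2 = 94.848000
base radius r_b = r_p·cos α = 94.848000·cos 18.470° = 89.962348
roll angle φ = 20.718° = 0.36159731 rad
x = r_b·(cos φ + φ·sin φ) = 89.962348·(0.93533294 + 0.36159731·0.35376870) = 95.652894
y = r_b·(sin φ − φ·cos φ) = 89.962348·(0.35376870 − 0.36159731·0.93533294) = 1.399349

x=95.652894 y=1.399349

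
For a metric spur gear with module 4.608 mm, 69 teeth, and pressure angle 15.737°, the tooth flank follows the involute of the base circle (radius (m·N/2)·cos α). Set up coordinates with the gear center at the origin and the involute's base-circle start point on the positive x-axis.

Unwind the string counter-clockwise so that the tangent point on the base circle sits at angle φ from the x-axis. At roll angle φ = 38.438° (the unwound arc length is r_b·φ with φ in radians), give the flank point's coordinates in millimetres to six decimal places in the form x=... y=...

x=183.672377 y=14.718365

pitch radius r_p = m·N/2 = 4.608·69/2 = 158.976000
base radius r_b = r_p·cos α = 158.976000·cos 15.737° = 153.017071
roll angle φ = 38.438° = 0.67086966 rad
x = r_b·(cos φ + φ·sin φ) = 153.017071·(0.78328132 + 0.67086966·0.62166741) = 183.672377
y = r_b·(sin φ − φ·cos φ) = 153.017071·(0.62166741 − 0.67086966·0.78328132) = 14.718365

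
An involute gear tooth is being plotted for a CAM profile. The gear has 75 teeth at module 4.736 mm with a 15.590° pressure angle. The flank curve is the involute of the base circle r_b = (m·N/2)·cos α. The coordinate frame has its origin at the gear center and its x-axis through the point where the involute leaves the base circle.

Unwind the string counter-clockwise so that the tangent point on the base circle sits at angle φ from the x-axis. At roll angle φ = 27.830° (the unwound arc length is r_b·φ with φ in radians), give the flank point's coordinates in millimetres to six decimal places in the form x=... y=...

pitch radius r_p = m·N/2 = 4.736·75/2 = 177.600000
base radius r_b = r_p·cos α = 177.600000·cos 15.590° = 171.066005
roll angle φ = 27.830° = 0.48572513 rad
x = r_b·(cos φ + φ·sin φ) = 171.066005·(0.88433665 + 0.48572513·0.46684974) = 190.070977
y = r_b·(sin φ − φ·cos φ) = 171.066005·(0.46684974 − 0.48572513·0.88433665) = 6.381652

x=190.070977 y=6.381652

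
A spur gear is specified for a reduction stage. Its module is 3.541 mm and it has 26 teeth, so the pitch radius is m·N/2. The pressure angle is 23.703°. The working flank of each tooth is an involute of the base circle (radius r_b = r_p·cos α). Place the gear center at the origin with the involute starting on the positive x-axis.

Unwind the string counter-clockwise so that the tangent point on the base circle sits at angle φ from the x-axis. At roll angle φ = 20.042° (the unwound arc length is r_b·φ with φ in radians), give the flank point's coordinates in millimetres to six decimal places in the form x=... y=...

x=44.650085 y=0.594026

pitch radius r_p = m·N/2 = 3.541·26/2 = 46.033000
base radius r_b = r_p·cos α = 46.033000·cos 23.703° = 42.149727
roll angle φ = 20.042° = 0.34979889 rad
x = r_b·(cos φ + φ·sin φ) = 42.149727·(0.93944165 + 0.34979889·0.34270888) = 44.650085
y = r_b·(sin φ − φ·cos φ) = 42.149727·(0.34270888 − 0.34979889·0.93944165) = 0.594026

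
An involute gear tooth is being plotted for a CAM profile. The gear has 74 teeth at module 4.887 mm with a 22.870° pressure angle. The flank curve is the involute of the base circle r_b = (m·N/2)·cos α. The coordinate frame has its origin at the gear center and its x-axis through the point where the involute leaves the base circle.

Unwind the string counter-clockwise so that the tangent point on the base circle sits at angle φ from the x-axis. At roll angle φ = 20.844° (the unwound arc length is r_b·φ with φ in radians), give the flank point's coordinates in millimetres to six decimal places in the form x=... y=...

pitch radius r_p = m·N/2 = 4.887·74/2 = 180.819000
base radius r_b = r_p·cos α = 180.819000·cos 22.870° = 166.604642
roll angle φ = 20.844° = 0.36379643 rad
x = r_b·(cos φ + φ·sin φ) = 166.604642·(0.93455270 + 0.36379643·0.35582475) = 177.267418
y = r_b·(sin φ − φ·cos φ) = 166.604642·(0.35582475 − 0.36379643·0.93455270) = 2.638654

x=177.267418 y=2.638654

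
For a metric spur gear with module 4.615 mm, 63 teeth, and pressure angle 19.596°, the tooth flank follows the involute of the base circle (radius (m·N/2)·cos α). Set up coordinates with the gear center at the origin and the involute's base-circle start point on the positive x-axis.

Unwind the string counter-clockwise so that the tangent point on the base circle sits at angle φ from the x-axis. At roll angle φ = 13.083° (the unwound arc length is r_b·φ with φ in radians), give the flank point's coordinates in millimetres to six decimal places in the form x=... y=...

x=140.476589 y=0.540676

pitch radius r_p = m·N/2 = 4.615·63/2 = 145.372500
base radius r_b = r_p·cos α = 145.372500·cos 19.596° = 136.952651
roll angle φ = 13.083° = 0.22834143 rad
x = r_b·(cos φ + φ·sin φ) = 136.952651·(0.97404317 + 0.22834143·0.22636231) = 140.476589
y = r_b·(sin φ − φ·cos φ) = 136.952651·(0.22636231 − 0.22834143·0.97404317) = 0.540676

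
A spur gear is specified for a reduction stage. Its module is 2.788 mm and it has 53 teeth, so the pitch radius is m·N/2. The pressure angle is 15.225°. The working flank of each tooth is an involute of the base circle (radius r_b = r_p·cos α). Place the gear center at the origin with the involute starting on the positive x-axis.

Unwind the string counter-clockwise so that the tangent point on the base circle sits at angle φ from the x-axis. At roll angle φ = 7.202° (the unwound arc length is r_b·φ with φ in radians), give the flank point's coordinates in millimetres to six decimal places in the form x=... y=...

x=71.849854 y=0.047120

pitch radius r_p = m·N/2 = 2.788·53/2 = 73.882000
base radius r_b = r_p·cos α = 73.882000·cos 15.225° = 71.288890
roll angle φ = 7.202° = 0.12569861 rad
x = r_b·(cos φ + φ·sin φ) = 71.288890·(0.99211033 + 0.12569861·0.12536786) = 71.849854
y = r_b·(sin φ − φ·cos φ) = 71.288890·(0.12536786 − 0.12569861·0.99211033) = 0.047120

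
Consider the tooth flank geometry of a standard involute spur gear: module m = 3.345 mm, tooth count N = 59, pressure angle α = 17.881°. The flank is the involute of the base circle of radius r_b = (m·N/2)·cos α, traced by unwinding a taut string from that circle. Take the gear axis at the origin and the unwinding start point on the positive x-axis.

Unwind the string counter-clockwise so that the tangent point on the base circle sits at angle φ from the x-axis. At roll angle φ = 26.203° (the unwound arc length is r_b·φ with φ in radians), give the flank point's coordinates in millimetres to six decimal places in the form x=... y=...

pitch radius r_p = m·N/2 = 3.345·59/2 = 98.677500
base radius r_b = r_p·cos α = 98.677500·cos 17.881° = 93.911009
roll angle φ = 26.203° = 0.45732862 rad
x = r_b·(cos φ + φ·sin φ) = 93.911009·(0.89723525 + 0.45732862·0.44155283) = 103.224164
y = r_b·(sin φ − φ·cos φ) = 93.911009·(0.44155283 − 0.45732862·0.89723525) = 2.932040

x=103.224164 y=2.932040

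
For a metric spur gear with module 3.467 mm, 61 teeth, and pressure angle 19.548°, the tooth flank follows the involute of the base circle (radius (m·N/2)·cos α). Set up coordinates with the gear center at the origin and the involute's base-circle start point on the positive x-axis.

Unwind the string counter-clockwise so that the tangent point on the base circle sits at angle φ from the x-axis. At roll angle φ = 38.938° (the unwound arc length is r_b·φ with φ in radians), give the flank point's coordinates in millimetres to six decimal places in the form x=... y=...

pitch radius r_p = m·N/2 = 3.467·61/2 = 105.743500
base radius r_b = r_p·cos α = 105.743500·cos 19.548° = 99.648604
roll angle φ = 38.938° = 0.67959630 rad
x = r_b·(cos φ + φ·sin φ) = 99.648604·(0.77782650 + 0.67959630·0.62847907) = 120.070445
y = r_b·(sin φ − φ·cos φ) = 99.648604·(0.62847907 − 0.67959630·0.77782650) = 9.952012

x=120.070445 y=9.952012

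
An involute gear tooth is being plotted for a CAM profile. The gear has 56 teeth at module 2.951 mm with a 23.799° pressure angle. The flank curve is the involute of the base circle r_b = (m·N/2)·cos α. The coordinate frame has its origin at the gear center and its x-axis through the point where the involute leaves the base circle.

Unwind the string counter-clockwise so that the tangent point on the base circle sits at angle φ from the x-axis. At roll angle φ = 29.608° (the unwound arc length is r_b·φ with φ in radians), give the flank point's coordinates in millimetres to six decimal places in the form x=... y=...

pitch radius r_p = m·N/2 = 2.951·56/2 = 82.628000
base radius r_b = r_p·cos α = 82.628000·cos 23.799° = 75.601869
roll angle φ = 29.608° = 0.51675708 rad
x = r_b·(cos φ + φ·sin φ) = 75.601869·(0.86942595 + 0.51675708·0.49406327) = 85.032193
y = r_b·(sin φ − φ·cos φ) = 75.601869·(0.49406327 − 0.51675708·0.86942595) = 3.385546

x=85.032193 y=3.385546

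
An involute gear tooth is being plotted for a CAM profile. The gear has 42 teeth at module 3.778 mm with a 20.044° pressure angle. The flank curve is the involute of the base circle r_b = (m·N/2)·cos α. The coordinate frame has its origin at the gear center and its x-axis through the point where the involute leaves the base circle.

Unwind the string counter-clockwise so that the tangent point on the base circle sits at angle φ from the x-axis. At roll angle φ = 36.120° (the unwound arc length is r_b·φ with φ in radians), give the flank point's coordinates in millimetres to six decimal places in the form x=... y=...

pitch radius r_p = m·N/2 = 3.778·42/2 = 79.338000
base radius r_b = r_p·cos α = 79.338000·cos 20.044° = 74.532473
roll angle φ = 36.120° = 0.63041293 rad
x = r_b·(cos φ + φ·sin φ) = 74.532473·(0.80778417 + 0.63041293·0.58947836) = 87.903520
y = r_b·(sin φ − φ·cos φ) = 74.532473·(0.58947836 − 0.63041293·0.80778417) = 5.980544

x=87.903520 y=5.980544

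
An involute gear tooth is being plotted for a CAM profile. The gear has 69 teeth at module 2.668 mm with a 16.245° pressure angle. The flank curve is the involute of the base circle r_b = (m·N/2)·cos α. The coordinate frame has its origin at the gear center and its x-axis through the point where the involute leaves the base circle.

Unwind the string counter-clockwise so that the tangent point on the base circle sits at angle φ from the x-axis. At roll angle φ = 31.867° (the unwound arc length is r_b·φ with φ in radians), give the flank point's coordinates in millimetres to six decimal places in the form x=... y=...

pitch radius r_p = m·N/2 = 2.668·69/2 = 92.046000
base radius r_b = r_p·cos α = 92.046000·cos 16.245° = 88.370996
roll angle φ = 31.867° = 0.55618407 rad
x = r_b·(cos φ + φ·sin φ) = 88.370996·(0.84927591 + 0.55618407·0.52794927) = 101.000350
y = r_b·(sin φ − φ·cos φ) = 88.370996·(0.52794927 − 0.55618407·0.84927591) = 4.913033

x=101.000350 y=4.913033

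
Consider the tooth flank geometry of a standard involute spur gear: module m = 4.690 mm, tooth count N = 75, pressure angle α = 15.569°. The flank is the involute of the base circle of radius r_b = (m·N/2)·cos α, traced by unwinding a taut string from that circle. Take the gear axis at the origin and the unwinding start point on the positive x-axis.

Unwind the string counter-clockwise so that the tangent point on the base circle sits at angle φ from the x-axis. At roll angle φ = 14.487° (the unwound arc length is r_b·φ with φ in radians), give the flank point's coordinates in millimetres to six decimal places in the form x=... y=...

pitch radius r_p = m·N/2 = 4.690·75/2 = 175.875000
base radius r_b = r_p·cos α = 175.875000·cos 15.569° = 169.421781
roll angle φ = 14.487° = 0.25284585 rad
x = r_b·(cos φ + φ·sin φ) = 169.421781·(0.96820442 + 0.25284585·0.25016033) = 174.751185
y = r_b·(sin φ − φ·cos φ) = 169.421781·(0.25016033 − 0.25284585·0.96820442) = 0.907061

x=174.751185 y=0.907061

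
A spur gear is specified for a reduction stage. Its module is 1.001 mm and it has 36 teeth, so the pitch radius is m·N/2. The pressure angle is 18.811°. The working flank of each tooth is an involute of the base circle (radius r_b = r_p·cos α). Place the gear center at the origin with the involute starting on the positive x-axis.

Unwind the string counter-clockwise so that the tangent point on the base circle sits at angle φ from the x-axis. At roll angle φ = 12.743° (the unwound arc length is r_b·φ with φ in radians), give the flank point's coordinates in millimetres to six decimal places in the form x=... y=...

x=17.472237 y=0.062236

pitch radius r_p = m·N/2 = 1.001·36/2 = 18.018000
base radius r_b = r_p·cos α = 18.018000·cos 18.811° = 17.055611
roll angle φ = 12.743° = 0.22240731 rad
x = r_b·(cos φ + φ·sin φ) = 17.055611·(0.97536928 + 0.22240731·0.22057827) = 17.472237
y = r_b·(sin φ − φ·cos φ) = 17.055611·(0.22057827 − 0.22240731·0.97536928) = 0.062236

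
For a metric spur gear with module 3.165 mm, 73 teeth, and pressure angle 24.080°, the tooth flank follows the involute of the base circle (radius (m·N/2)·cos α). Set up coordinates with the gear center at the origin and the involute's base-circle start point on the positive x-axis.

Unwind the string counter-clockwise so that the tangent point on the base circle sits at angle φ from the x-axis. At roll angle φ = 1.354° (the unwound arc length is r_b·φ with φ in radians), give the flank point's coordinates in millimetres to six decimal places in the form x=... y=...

pitch radius r_p = m·N/2 = 3.165·73/2 = 115.522500
base radius r_b = r_p·cos α = 115.522500·cos 24.080° = 105.469346
roll angle φ = 1.354° = 0.02363176 rad
x = r_b·(cos φ + φ·sin φ) = 105.469346·(0.99972078 + 0.02363176·0.02362956) = 105.498792
y = r_b·(sin φ − φ·cos φ) = 105.469346·(0.02362956 − 0.02363176·0.99972078) = 0.000464

x=105.498792 y=0.000464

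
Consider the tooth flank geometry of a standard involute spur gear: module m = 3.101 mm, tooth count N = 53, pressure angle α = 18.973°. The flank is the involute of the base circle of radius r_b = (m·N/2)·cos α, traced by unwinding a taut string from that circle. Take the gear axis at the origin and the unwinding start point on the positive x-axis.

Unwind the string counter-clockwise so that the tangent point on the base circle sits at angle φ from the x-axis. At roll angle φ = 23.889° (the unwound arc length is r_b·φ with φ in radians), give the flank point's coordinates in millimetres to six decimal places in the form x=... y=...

pitch radius r_p = m·N/2 = 3.101·53/2 = 82.176500
base radius r_b = r_p·cos α = 82.176500·cos 18.973° = 77.712006
roll angle φ = 23.889° = 0.41694171 rad
x = r_b·(cos φ + φ·sin φ) = 77.712006·(0.91433172 + 0.41694171·0.40496606) = 84.176010
y = r_b·(sin φ − φ·cos φ) = 77.712006·(0.40496606 − 0.41694171·0.91433172) = 1.845118

x=84.176010 y=1.845118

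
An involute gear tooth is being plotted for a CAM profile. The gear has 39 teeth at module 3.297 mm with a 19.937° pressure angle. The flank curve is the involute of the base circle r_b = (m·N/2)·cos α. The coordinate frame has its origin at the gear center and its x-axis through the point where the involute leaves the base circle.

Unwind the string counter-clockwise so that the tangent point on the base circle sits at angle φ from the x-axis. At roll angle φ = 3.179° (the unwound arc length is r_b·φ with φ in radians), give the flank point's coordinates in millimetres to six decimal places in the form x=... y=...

pitch radius r_p = m·N/2 = 3.297·39/2 = 64.291500
base radius r_b = r_p·cos α = 64.291500·cos 19.937° = 60.438390
roll angle φ = 3.179° = 0.05548402 rad
x = r_b·(cos φ + φ·sin φ) = 60.438390·(0.99846116 + 0.05548402·0.05545555) = 60.531347
y = r_b·(sin φ − φ·cos φ) = 60.438390·(0.05545555 − 0.05548402·0.99846116) = 0.003440

x=60.531347 y=0.003440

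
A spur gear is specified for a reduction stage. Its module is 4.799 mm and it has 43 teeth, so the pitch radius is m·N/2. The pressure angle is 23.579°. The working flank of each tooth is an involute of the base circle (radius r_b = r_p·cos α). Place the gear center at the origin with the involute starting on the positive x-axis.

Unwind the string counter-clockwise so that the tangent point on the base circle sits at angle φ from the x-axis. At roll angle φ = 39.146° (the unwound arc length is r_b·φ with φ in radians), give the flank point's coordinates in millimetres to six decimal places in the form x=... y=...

pitch radius r_p = m·N/2 = 4.799·43/2 = 103.178500
base radius r_b = r_p·cos α = 103.178500·cos 23.579° = 94.564065
roll angle φ = 39.146° = 0.68322659 rad
x = r_b·(cos φ + φ·sin φ) = 94.564065·(0.77553982 + 0.68322659·0.63129865) = 114.125573
y = r_b·(sin φ − φ·cos φ) = 94.564065·(0.63129865 − 0.68322659·0.77553982) = 9.591560

x=114.125573 y=9.591560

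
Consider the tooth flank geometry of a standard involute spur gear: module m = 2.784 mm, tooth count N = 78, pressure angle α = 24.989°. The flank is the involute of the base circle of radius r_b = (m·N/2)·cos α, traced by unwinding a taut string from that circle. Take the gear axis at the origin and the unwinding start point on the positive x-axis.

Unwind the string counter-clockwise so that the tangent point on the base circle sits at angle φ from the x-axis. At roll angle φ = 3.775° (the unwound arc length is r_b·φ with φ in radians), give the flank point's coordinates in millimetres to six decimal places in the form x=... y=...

pitch radius r_p = m·N/2 = 2.784·78/2 = 108.576000
base radius r_b = r_p·cos α = 108.576000·cos 24.989° = 98.412082
roll angle φ = 3.775° = 0.06588618 rad
x = r_b·(cos φ + φ·sin φ) = 98.412082·(0.99783029 + 0.06588618·0.06583852) = 98.625453
y = r_b·(sin φ − φ·cos φ) = 98.412082·(0.06583852 − 0.06588618·0.99783029) = 0.009378

x=98.625453 y=0.009378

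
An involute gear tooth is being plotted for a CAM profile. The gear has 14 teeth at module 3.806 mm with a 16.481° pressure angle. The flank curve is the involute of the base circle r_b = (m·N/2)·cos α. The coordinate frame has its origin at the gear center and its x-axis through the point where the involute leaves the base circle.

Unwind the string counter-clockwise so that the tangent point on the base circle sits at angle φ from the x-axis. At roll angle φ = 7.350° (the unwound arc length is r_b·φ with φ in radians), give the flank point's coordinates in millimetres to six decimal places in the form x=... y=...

pitch radius r_p = m·N/2 = 3.806·14/2 = 26.642000
base radius r_b = r_p·cos α = 26.642000·cos 16.481° = 25.547383
roll angle φ = 7.350° = 0.12828170 rad
x = r_b·(cos φ + φ·sin φ) = 25.547383·(0.99178318 + 0.12828170·0.12793015) = 25.756726
y = r_b·(sin φ − φ·cos φ) = 25.547383·(0.12793015 − 0.12828170·0.99178318) = 0.017948

x=25.756726 y=0.017948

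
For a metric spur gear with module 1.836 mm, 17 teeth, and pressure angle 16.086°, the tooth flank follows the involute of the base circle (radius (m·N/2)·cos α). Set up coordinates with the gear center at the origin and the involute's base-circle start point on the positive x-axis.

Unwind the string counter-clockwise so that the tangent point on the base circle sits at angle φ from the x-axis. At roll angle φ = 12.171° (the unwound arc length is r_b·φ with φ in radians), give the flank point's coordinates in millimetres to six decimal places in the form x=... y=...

x=15.329486 y=0.047695

pitch radius r_p = m·N/2 = 1.836·17/2 = 15.606000
base radius r_b = r_p·cos α = 15.606000·cos 16.086° = 14.994977
roll angle φ = 12.171° = 0.21242402 rad
x = r_b·(cos φ + φ·sin φ) = 14.994977·(0.97752273 + 0.21242402·0.21083005) = 15.329486
y = r_b·(sin φ − φ·cos φ) = 14.994977·(0.21083005 − 0.21242402·0.97752273) = 0.047695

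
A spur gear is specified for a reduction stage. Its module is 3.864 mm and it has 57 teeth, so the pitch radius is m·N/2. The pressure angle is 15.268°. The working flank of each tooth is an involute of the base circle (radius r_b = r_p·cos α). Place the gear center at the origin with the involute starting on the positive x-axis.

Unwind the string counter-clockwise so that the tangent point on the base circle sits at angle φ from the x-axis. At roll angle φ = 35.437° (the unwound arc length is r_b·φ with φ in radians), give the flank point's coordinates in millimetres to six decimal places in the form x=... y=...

pitch radius r_p = m·N/2 = 3.864·57/2 = 110.124000
base radius r_b = r_p·cos α = 110.124000·cos 15.268° = 106.237134
roll angle φ = 35.437° = 0.61849233 rad
x = r_b·(cos φ + φ·sin φ) = 106.237134·(0.81475354 + 0.61849233·0.57980744) = 124.654403
y = r_b·(sin φ − φ·cos φ) = 106.237134·(0.57980744 − 0.61849233·0.81475354) = 8.062190

x=124.654403 y=8.062190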